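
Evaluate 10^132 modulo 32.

0

132 in binary is 10000100, i.e. 132 = 128 + 4.
10^1 ≡ 10 (mod 32)
10^2 ≡ 10^2 = 100 ≡ 4 (mod 32)
10^4 ≡ 4^2 = 16 (mod 32)
10^8 ≡ 16^2 = 256 ≡ 0 (mod 32)
10^16 ≡ 0^2 = 0 (mod 32)
10^32 ≡ 0^2 = 0 (mod 32)
10^64 ≡ 0^2 = 0 (mod 32)
10^128 ≡ 0^2 = 0 (mod 32)
10^132 = 10^128 * 10^4 ≡ 0 * 16 (mod 32).
0 * 16 = 0 ≡ 0 (mod 32).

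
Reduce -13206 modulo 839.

218

-13206 = -16*839 + 218, so -13206 ≡ 218 (mod 839).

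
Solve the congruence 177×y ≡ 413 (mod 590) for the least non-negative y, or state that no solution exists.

9

gcd(177, 590) = 59, and 59 | 413, so solutions exist.
Divide through by 59: 3×y = 7 (mod 10).
3⁻¹ ≡ 7 (mod 10).
y ≡ 7×7 ≡ 9 (mod 10).
The smallest non-negative solution is y = 9.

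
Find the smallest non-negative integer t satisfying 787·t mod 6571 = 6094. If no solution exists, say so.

gcd(787, 6571) = 1, so a unique solution mod 6571 exists.
787⁻¹ ≡ 2939 (mod 6571).
t ≡ 2939·6094 ≡ 4291 (mod 6571).

4291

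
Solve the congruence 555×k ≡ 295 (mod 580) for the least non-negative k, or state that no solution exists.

81

gcd(555, 580) = 5, and 5 | 295, so solutions exist.
Divide through by 5: 111×k ≡ 59 mod 116.
111⁻¹ ≡ 23 (mod 116).
k ≡ 23×59 ≡ 81 (mod 116).
The smallest non-negative solution is k = 81.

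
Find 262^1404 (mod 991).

137

262^1 ≡ 262 (mod 991)
262^2 ≡ 262^2 = 68644 ≡ 265 (mod 991)
262^4 ≡ 265^2 = 70225 ≡ 855 (mod 991)
262^8 ≡ 855^2 = 731025 ≡ 658 (mod 991)
262^16 ≡ 658^2 = 432964 ≡ 888 (mod 991)
262^32 ≡ 888^2 = 788544 ≡ 699 (mod 991)
262^64 ≡ 699^2 = 488601 ≡ 38 (mod 991)
262^128 ≡ 38^2 = 1444 ≡ 453 (mod 991)
262^256 ≡ 453^2 = 205209 ≡ 72 (mod 991)
262^512 ≡ 72^2 = 5184 ≡ 229 (mod 991)
262^1024 ≡ 229^2 = 52441 ≡ 909 (mod 991)
262^1404 = 262^1024 × 262^256 × 262^64 × 262^32 × 262^16 × 262^8 × 262^4 ≡ 909 × 72 × 38 × 699 × 888 × 658 × 855 (mod 991).
Accumulate the product:
909 × 72 = 65448 ≡ 42
42 × 38 = 1596 ≡ 605
605 × 699 = 422895 ≡ 729
729 × 888 = 647352 ≡ 229
229 × 658 = 150682 ≡ 50
50 × 855 = 42750 ≡ 137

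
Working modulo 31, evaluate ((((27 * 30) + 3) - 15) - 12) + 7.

27 * 30 = 810 ≡ 4 (mod 31)
4 + 3 = 7
7 - 15 = -8 ≡ 23 (mod 31)
23 - 12 = 11
11 + 7 = 18

18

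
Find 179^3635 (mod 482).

By square-and-multiply:
179^1 ≡ 179 (mod 482)
179^2 ≡ 179^2 = 32041 ≡ 229 (mod 482)
179^4 ≡ 229^2 = 52441 ≡ 385 (mod 482)
179^8 ≡ 385^2 = 148225 ≡ 251 (mod 482)
179^16 ≡ 251^2 = 63001 ≡ 341 (mod 482)
179^32 ≡ 341^2 = 116281 ≡ 119 (mod 482)
179^64 ≡ 119^2 = 14161 ≡ 183 (mod 482)
179^128 ≡ 183^2 = 33489 ≡ 231 (mod 482)
179^256 ≡ 231^2 = 53361 ≡ 341 (mod 482)
179^512 ≡ 341^2 = 116281 ≡ 119 (mod 482)
179^1024 ≡ 119^2 = 14161 ≡ 183 (mod 482)
179^2048 ≡ 183^2 = 33489 ≡ 231 (mod 482)
179^3635 = 179^2048 · 179^1024 · 179^512 · 179^32 · 179^16 · 179^2 · 179^1 ≡ 231 · 183 · 119 · 119 · 341 · 229 · 179 (mod 482).
Accumulate the product:
231 · 183 = 42273 ≡ 339
339 · 119 = 40341 ≡ 335
335 · 119 = 39865 ≡ 341
341 · 341 = 116281 ≡ 119
119 · 229 = 27251 ≡ 259
259 · 179 = 46361 ≡ 89

89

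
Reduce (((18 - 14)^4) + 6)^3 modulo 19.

18 - 14 = 4
(4)^4 ≡ 9 (mod 19)
9 + 6 = 15
(15)^3 ≡ 12 (mod 19)

12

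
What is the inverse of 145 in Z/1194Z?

667

Run the extended Euclidean algorithm:
1194 = 8×145 + 34
145 = 4×34 + 9
34 = 3×9 + 7
9 = 1×7 + 2
7 = 3×2 + 1
2 = 2×1 + 0
gcd(145, 1194) = 1, so the inverse exists.
Bézout: 1 = 64×1194 − 527×145.
So 145⁻¹ ≡ −527 ≡ 667 (mod 1194).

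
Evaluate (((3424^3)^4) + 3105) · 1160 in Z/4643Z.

(3424)^3 ≡ 1060 (mod 4643)
(1060)^4 ≡ 36 (mod 4643)
36 + 3105 = 3141
3141 · 1160 = 3643560 ≡ 3448 (mod 4643)

3448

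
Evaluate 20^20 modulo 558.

490

20 in binary is 10100, i.e. 20 = 16 + 4.
20^1 ≡ 20 (mod 558)
20^2 ≡ 20^2 = 400 (mod 558)
20^4 ≡ 400^2 = 160000 ≡ 412 (mod 558)
20^8 ≡ 412^2 = 169744 ≡ 112 (mod 558)
20^16 ≡ 112^2 = 12544 ≡ 268 (mod 558)
20^20 = 20^16 × 20^4 ≡ 268 × 412 (mod 558).
268 × 412 = 110416 ≡ 490 (mod 558).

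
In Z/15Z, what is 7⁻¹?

By the extended Euclidean algorithm:
15 = 2×7 + 1
7 = 7×1 + 0
gcd(7, 15) = 1, so the inverse exists.
Bézout: 1 = 1×15 − 2×7.
So 7⁻¹ ≡ −2 ≡ 13 (mod 15).

13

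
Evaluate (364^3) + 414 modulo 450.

208

(364)^3 ≡ 244 (mod 450)
244 + 414 = 658 ≡ 208 (mod 450)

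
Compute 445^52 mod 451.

168

By square-and-multiply:
52 in binary is 110100, i.e. 52 = 32 + 16 + 4.
445^1 ≡ 445 (mod 451)
445^2 ≡ 445^2 = 198025 ≡ 36 (mod 451)
445^4 ≡ 36^2 = 1296 ≡ 394 (mod 451)
445^8 ≡ 394^2 = 155236 ≡ 92 (mod 451)
445^16 ≡ 92^2 = 8464 ≡ 346 (mod 451)
445^32 ≡ 346^2 = 119716 ≡ 201 (mod 451)
445^52 = 445^32 · 445^16 · 445^4 ≡ 201 · 346 · 394 (mod 451).
Accumulate the product:
201 · 346 = 69546 ≡ 92
92 · 394 = 36248 ≡ 168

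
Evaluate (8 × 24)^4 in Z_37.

8 × 24 = 192 ≡ 7 (mod 37)
(7)^4 ≡ 33 (mod 37)

33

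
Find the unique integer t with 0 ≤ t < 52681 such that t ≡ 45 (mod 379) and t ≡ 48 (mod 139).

40219

379⁻¹ mod 139: 379×128 ≡ 1 (mod 139), so 379⁻¹ ≡ 128.
t = 45 + 379×((48 − 45)×128 mod 139) = 45 + 379×106 = 40219.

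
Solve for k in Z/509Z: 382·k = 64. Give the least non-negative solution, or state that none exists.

gcd(382, 509) = 1, so a unique solution mod 509 exists.
382⁻¹ ≡ 4 (mod 509).
k ≡ 4·64 ≡ 256 (mod 509).

256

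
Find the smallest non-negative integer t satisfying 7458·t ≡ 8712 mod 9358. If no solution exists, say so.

2527

gcd(7458, 9358) = 2, and 2 | 8712, so solutions exist.
Divide through by 2: 3729·t ≡ 4356 mod 4679.
3729⁻¹ ≡ 3295 (mod 4679).
t ≡ 3295·4356 ≡ 2527 (mod 4679).
The smallest non-negative solution is t = 2527.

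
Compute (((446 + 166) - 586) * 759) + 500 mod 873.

155

446 + 166 = 612
612 - 586 = 26
26 * 759 = 19734 ≡ 528 (mod 873)
528 + 500 = 1028 ≡ 155 (mod 873)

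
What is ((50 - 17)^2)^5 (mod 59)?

50 - 17 = 33
(33)^2 ≡ 27 (mod 59)
(27)^5 ≡ 48 (mod 59)

48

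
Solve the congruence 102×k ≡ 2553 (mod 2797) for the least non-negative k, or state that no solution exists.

gcd(102, 2797) = 1, so a unique solution mod 2797 exists.
102⁻¹ ≡ 2276 (mod 2797).
k ≡ 2276×2553 ≡ 1259 (mod 2797).

1259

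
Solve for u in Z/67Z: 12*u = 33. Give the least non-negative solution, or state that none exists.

53

gcd(12, 67) = 1, so a unique solution mod 67 exists.
12⁻¹ ≡ 28 (mod 67).
u ≡ 28*33 ≡ 53 (mod 67).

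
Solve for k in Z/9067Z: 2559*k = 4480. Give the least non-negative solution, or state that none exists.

gcd(2559, 9067) = 1, so a unique solution mod 9067 exists.
2559⁻¹ ≡ 1559 (mod 9067).
k ≡ 1559*4480 ≡ 2730 (mod 9067).

2730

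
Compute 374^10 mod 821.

374^1 ≡ 374 (mod 821)
374^2 ≡ 374^2 = 139876 ≡ 306 (mod 821)
374^4 ≡ 306^2 = 93636 ≡ 42 (mod 821)
374^8 ≡ 42^2 = 1764 ≡ 122 (mod 821)
374^10 = 374^8 · 374^2 ≡ 122 · 306 (mod 821).
122 · 306 = 37332 ≡ 387 (mod 821).

387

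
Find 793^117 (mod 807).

754

117 in binary is 1110101, i.e. 117 = 64 + 32 + 16 + 4 + 1.
793^1 ≡ 793 (mod 807)
793^2 ≡ 793^2 = 628849 ≡ 196 (mod 807)
793^4 ≡ 196^2 = 38416 ≡ 487 (mod 807)
793^8 ≡ 487^2 = 237169 ≡ 718 (mod 807)
793^16 ≡ 718^2 = 515524 ≡ 658 (mod 807)
793^32 ≡ 658^2 = 432964 ≡ 412 (mod 807)
793^64 ≡ 412^2 = 169744 ≡ 274 (mod 807)
793^117 = 793^64 × 793^32 × 793^16 × 793^4 × 793^1 ≡ 274 × 412 × 658 × 487 × 793 (mod 807).
Accumulate the product:
274 × 412 = 112888 ≡ 715
715 × 658 = 470470 ≡ 796
796 × 487 = 387652 ≡ 292
292 × 793 = 231556 ≡ 754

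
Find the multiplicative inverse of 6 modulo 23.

4

By the extended Euclidean algorithm:
23 = 3·6 + 5
6 = 1·5 + 1
5 = 5·1 + 0
gcd(6, 23) = 1, so the inverse exists.
Back-substitute for 1:
1 = 1·6 − 1·5
  = −1·23 + 4·6
So 6⁻¹ ≡ 4 (mod 23).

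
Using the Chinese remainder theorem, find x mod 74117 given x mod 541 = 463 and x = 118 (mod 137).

58891

541⁻¹ mod 137: 541·39 ≡ 1 (mod 137), so 541⁻¹ ≡ 39.
x = 463 + 541·((118 − 463)·39 mod 137) = 463 + 541·108 = 58891.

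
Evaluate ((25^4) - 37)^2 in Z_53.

7

(25)^4 ≡ 15 (mod 53)
15 - 37 = -22 ≡ 31 (mod 53)
(31)^2 ≡ 7 (mod 53)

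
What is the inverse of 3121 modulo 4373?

2672

Apply the Euclidean algorithm and back-substitute:
4373 = 1*3121 + 1252
3121 = 2*1252 + 617
1252 = 2*617 + 18
617 = 34*18 + 5
18 = 3*5 + 3
5 = 1*3 + 2
3 = 1*2 + 1
2 = 2*1 + 0
gcd(3121, 4373) = 1, so the inverse exists.
Bézout: 1 = 1214*4373 − 1701*3121.
So 3121⁻¹ ≡ −1701 ≡ 2672 (mod 4373).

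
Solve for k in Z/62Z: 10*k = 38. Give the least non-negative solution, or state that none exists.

10

gcd(10, 62) = 2, and 2 | 38, so solutions exist.
Divide through by 2: 5*k ≡ 19 (mod 31).
5⁻¹ ≡ 25 (mod 31).
k ≡ 25*19 ≡ 10 (mod 31).
The smallest non-negative solution is k = 10.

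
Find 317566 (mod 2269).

2175

317566 = 139·2269 + 2175, so 317566 ≡ 2175 (mod 2269).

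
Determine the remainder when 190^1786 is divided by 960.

1786 in binary is 11011111010, i.e. 1786 = 1024 + 512 + 128 + 64 + 32 + 16 + 8 + 2.
190^1 ≡ 190 (mod 960)
190^2 ≡ 190^2 = 36100 ≡ 580 (mod 960)
190^4 ≡ 580^2 = 336400 ≡ 400 (mod 960)
190^8 ≡ 400^2 = 160000 ≡ 640 (mod 960)
190^16 ≡ 640^2 = 409600 ≡ 640 (mod 960)
190^32 ≡ 640^2 = 409600 ≡ 640 (mod 960)
190^64 ≡ 640^2 = 409600 ≡ 640 (mod 960)
190^128 ≡ 640^2 = 409600 ≡ 640 (mod 960)
190^256 ≡ 640^2 = 409600 ≡ 640 (mod 960)
190^512 ≡ 640^2 = 409600 ≡ 640 (mod 960)
190^1024 ≡ 640^2 = 409600 ≡ 640 (mod 960)
190^1786 = 190^1024 · 190^512 · 190^128 · 190^64 · 190^32 · 190^16 · 190^8 · 190^2 ≡ 640 · 640 · 640 · 640 · 640 · 640 · 640 · 580 (mod 960).
Accumulate the product:
640 · 640 = 409600 ≡ 640
640 · 640 = 409600 ≡ 640
640 · 640 = 409600 ≡ 640
640 · 640 = 409600 ≡ 640
640 · 640 = 409600 ≡ 640
640 · 640 = 409600 ≡ 640
640 · 580 = 371200 ≡ 640

640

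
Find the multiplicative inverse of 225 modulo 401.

Apply the Euclidean algorithm and back-substitute:
401 = 1·225 + 176
225 = 1·176 + 49
176 = 3·49 + 29
49 = 1·29 + 20
29 = 1·20 + 9
20 = 2·9 + 2
9 = 4·2 + 1
2 = 2·1 + 0
gcd(225, 401) = 1, so the inverse exists.
Back-substitute for 1:
1 = 1·9 − 4·2
  = −4·20 + 9·9
  = 9·29 − 13·20
  = −13·49 + 22·29
  = 22·176 − 79·49
  = −79·225 + 101·176
  = 101·401 − 180·225
So 225⁻¹ ≡ −180 ≡ 221 (mod 401).

221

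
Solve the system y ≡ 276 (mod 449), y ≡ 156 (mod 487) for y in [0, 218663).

449⁻¹ mod 487: 449·346 ≡ 1 (mod 487), so 449⁻¹ ≡ 346.
y = 276 + 449·((156 − 276)·346 mod 487) = 276 + 449·362 = 162814.
Check: 162814 mod 449 = 276, 162814 mod 487 = 156. ✓

162814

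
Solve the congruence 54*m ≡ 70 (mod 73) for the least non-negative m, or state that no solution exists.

4

gcd(54, 73) = 1, so a unique solution mod 73 exists.
54⁻¹ ≡ 23 (mod 73).
m ≡ 23*70 ≡ 4 (mod 73).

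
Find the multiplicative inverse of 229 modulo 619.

619 = 2×229 + 161
229 = 1×161 + 68
161 = 2×68 + 25
68 = 2×25 + 18
25 = 1×18 + 7
18 = 2×7 + 4
7 = 1×4 + 3
4 = 1×3 + 1
3 = 3×1 + 0
gcd(229, 619) = 1, so the inverse exists.
Bézout: 1 = −64×619 + 173×229.
So 229⁻¹ ≡ 173 (mod 619).

173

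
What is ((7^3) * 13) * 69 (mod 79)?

(7)^3 ≡ 27 (mod 79)
27 * 13 = 351 ≡ 35 (mod 79)
35 * 69 = 2415 ≡ 45 (mod 79)

45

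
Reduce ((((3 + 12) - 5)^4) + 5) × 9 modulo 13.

3 + 12 = 15 ≡ 2 (mod 13)
2 - 5 = -3 ≡ 10 (mod 13)
(10)^4 ≡ 3 (mod 13)
3 + 5 = 8
8 × 9 = 72 ≡ 7 (mod 13)

7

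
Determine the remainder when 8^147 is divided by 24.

147 in binary is 10010011, i.e. 147 = 128 + 16 + 2 + 1.
8^1 ≡ 8 (mod 24)
8^2 ≡ 8^2 = 64 ≡ 16 (mod 24)
8^4 ≡ 16^2 = 256 ≡ 16 (mod 24)
8^8 ≡ 16^2 = 256 ≡ 16 (mod 24)
8^16 ≡ 16^2 = 256 ≡ 16 (mod 24)
8^32 ≡ 16^2 = 256 ≡ 16 (mod 24)
8^64 ≡ 16^2 = 256 ≡ 16 (mod 24)
8^128 ≡ 16^2 = 256 ≡ 16 (mod 24)
8^147 = 8^128 × 8^16 × 8^2 × 8^1 ≡ 16 × 16 × 16 × 8 (mod 24).
Accumulate the product:
16 × 16 = 256 ≡ 16
16 × 16 = 256 ≡ 16
16 × 8 = 128 ≡ 8

8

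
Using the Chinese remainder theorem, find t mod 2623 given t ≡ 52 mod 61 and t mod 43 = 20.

61⁻¹ mod 43: 61·12 ≡ 1 (mod 43), so 61⁻¹ ≡ 12.
t = 52 + 61·((20 − 52)·12 mod 43) = 52 + 61·3 = 235.

235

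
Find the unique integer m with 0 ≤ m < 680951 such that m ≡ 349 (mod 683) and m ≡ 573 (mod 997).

683⁻¹ mod 997: 683*562 ≡ 1 (mod 997), so 683⁻¹ ≡ 562.
m = 349 + 683*((573 − 349)*562 mod 997) = 349 + 683*266 = 182027.

182027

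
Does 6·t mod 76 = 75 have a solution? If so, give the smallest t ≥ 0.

no solution

gcd(6, 76) = 2, and 2 does not divide 75.
So the congruence has no solution.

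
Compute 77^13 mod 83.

64

13 in binary is 1101, i.e. 13 = 8 + 4 + 1.
77^1 ≡ 77 (mod 83)
77^2 ≡ 77^2 = 5929 ≡ 36 (mod 83)
77^4 ≡ 36^2 = 1296 ≡ 51 (mod 83)
77^8 ≡ 51^2 = 2601 ≡ 28 (mod 83)
77^13 = 77^8 × 77^4 × 77^1 ≡ 28 × 51 × 77 (mod 83).
Accumulate the product:
28 × 51 = 1428 ≡ 17
17 × 77 = 1309 ≡ 64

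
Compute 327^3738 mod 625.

394

327^1 ≡ 327 (mod 625)
327^2 ≡ 327^2 = 106929 ≡ 54 (mod 625)
327^4 ≡ 54^2 = 2916 ≡ 416 (mod 625)
327^8 ≡ 416^2 = 173056 ≡ 556 (mod 625)
327^16 ≡ 556^2 = 309136 ≡ 386 (mod 625)
327^32 ≡ 386^2 = 148996 ≡ 246 (mod 625)
327^64 ≡ 246^2 = 60516 ≡ 516 (mod 625)
327^128 ≡ 516^2 = 266256 ≡ 6 (mod 625)
327^256 ≡ 6^2 = 36 (mod 625)
327^512 ≡ 36^2 = 1296 ≡ 46 (mod 625)
327^1024 ≡ 46^2 = 2116 ≡ 241 (mod 625)
327^2048 ≡ 241^2 = 58081 ≡ 581 (mod 625)
327^3738 = 327^2048 * 327^1024 * 327^512 * 327^128 * 327^16 * 327^8 * 327^2 ≡ 581 * 241 * 46 * 6 * 386 * 556 * 54 (mod 625).
Accumulate the product:
581 * 241 = 140021 ≡ 21
21 * 46 = 966 ≡ 341
341 * 6 = 2046 ≡ 171
171 * 386 = 66006 ≡ 381
381 * 556 = 211836 ≡ 586
586 * 54 = 31644 ≡ 394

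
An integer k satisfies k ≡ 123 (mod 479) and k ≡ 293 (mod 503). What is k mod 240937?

479⁻¹ mod 503: 479×482 ≡ 1 (mod 503), so 479⁻¹ ≡ 482.
k = 123 + 479×((293 − 123)×482 mod 503) = 123 + 479×454 = 217589.

217589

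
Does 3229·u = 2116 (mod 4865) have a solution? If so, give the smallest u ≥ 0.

gcd(3229, 4865) = 1, so a unique solution mod 4865 exists.
3229⁻¹ ≡ 2489 (mod 4865).
u ≡ 2489·2116 ≡ 2794 (mod 4865).

2794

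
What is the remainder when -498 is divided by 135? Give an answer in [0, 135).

42

-498 = -4·135 + 42, so -498 ≡ 42 (mod 135).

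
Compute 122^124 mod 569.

497

Compute successive squares:
124 in binary is 1111100, i.e. 124 = 64 + 32 + 16 + 8 + 4.
122^1 ≡ 122 (mod 569)
122^2 ≡ 122^2 = 14884 ≡ 90 (mod 569)
122^4 ≡ 90^2 = 8100 ≡ 134 (mod 569)
122^8 ≡ 134^2 = 17956 ≡ 317 (mod 569)
122^16 ≡ 317^2 = 100489 ≡ 345 (mod 569)
122^32 ≡ 345^2 = 119025 ≡ 104 (mod 569)
122^64 ≡ 104^2 = 10816 ≡ 5 (mod 569)
122^124 = 122^64 * 122^32 * 122^16 * 122^8 * 122^4 ≡ 5 * 104 * 345 * 317 * 134 (mod 569).
Accumulate the product:
5 * 104 = 520
520 * 345 = 179400 ≡ 165
165 * 317 = 52305 ≡ 526
526 * 134 = 70484 ≡ 497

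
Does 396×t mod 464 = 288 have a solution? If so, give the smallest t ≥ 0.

gcd(396, 464) = 4, and 4 | 288, so solutions exist.
Divide through by 4: 99×t ≡ 72 mod 116.
99⁻¹ ≡ 75 (mod 116).
t ≡ 75×72 ≡ 64 (mod 116).
The smallest non-negative solution is t = 64.

64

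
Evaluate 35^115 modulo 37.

20

115 in binary is 1110011, i.e. 115 = 64 + 32 + 16 + 2 + 1.
35^1 ≡ 35 (mod 37)
35^2 ≡ 35^2 = 1225 ≡ 4 (mod 37)
35^4 ≡ 4^2 = 16 (mod 37)
35^8 ≡ 16^2 = 256 ≡ 34 (mod 37)
35^16 ≡ 34^2 = 1156 ≡ 9 (mod 37)
35^32 ≡ 9^2 = 81 ≡ 7 (mod 37)
35^64 ≡ 7^2 = 49 ≡ 12 (mod 37)
35^115 = 35^64 * 35^32 * 35^16 * 35^2 * 35^1 ≡ 12 * 7 * 9 * 4 * 35 (mod 37).
Accumulate the product:
12 * 7 = 84 ≡ 10
10 * 9 = 90 ≡ 16
16 * 4 = 64 ≡ 27
27 * 35 = 945 ≡ 20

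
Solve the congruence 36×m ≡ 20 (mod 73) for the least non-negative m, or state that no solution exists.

33

gcd(36, 73) = 1, so a unique solution mod 73 exists.
36⁻¹ ≡ 71 (mod 73).
m ≡ 71×20 ≡ 33 (mod 73).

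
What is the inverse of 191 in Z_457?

67

Apply the Euclidean algorithm and back-substitute:
457 = 2*191 + 75
191 = 2*75 + 41
75 = 1*41 + 34
41 = 1*34 + 7
34 = 4*7 + 6
7 = 1*6 + 1
6 = 6*1 + 0
gcd(191, 457) = 1, so the inverse exists.
Bézout: 1 = −28*457 + 67*191.
So 191⁻¹ ≡ 67 (mod 457).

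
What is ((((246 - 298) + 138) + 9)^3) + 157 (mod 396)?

246 - 298 = -52 ≡ 344 (mod 396)
344 + 138 = 482 ≡ 86 (mod 396)
86 + 9 = 95
(95)^3 ≡ 35 (mod 396)
35 + 157 = 192

192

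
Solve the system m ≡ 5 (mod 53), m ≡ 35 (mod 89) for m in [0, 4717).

53⁻¹ mod 89: 53*42 ≡ 1 (mod 89), so 53⁻¹ ≡ 42.
m = 5 + 53*((35 − 5)*42 mod 89) = 5 + 53*14 = 747.
Check: 747 mod 53 = 5, 747 mod 89 = 35. ✓

747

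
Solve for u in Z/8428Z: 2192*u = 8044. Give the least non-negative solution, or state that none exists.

169

gcd(2192, 8428) = 4, and 4 | 8044, so solutions exist.
Divide through by 4: 548*u mod 2107 = 2011.
548⁻¹ ≡ 942 (mod 2107).
u ≡ 942*2011 ≡ 169 (mod 2107).
The smallest non-negative solution is u = 169.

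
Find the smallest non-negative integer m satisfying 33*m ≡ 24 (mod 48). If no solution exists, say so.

8

gcd(33, 48) = 3, and 3 | 24, so solutions exist.
Divide through by 3: 11*m ≡ 8 (mod 16).
11⁻¹ ≡ 3 (mod 16).
m ≡ 3*8 ≡ 8 (mod 16).
The smallest non-negative solution is m = 8.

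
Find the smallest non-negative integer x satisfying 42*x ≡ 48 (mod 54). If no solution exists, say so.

gcd(42, 54) = 6, and 6 | 48, so solutions exist.
Divide through by 6: 7*x mod 9 = 8.
7⁻¹ ≡ 4 (mod 9).
x ≡ 4*8 ≡ 5 (mod 9).
The smallest non-negative solution is x = 5.

5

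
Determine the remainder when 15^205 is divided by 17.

2

205 in binary is 11001101, i.e. 205 = 128 + 64 + 8 + 4 + 1.
15^1 ≡ 15 (mod 17)
15^2 ≡ 15^2 = 225 ≡ 4 (mod 17)
15^4 ≡ 4^2 = 16 (mod 17)
15^8 ≡ 16^2 = 256 ≡ 1 (mod 17)
15^16 ≡ 1^2 = 1 (mod 17)
15^32 ≡ 1^2 = 1 (mod 17)
15^64 ≡ 1^2 = 1 (mod 17)
15^128 ≡ 1^2 = 1 (mod 17)
15^205 = 15^128 · 15^64 · 15^8 · 15^4 · 15^1 ≡ 1 · 1 · 1 · 16 · 15 (mod 17).
Accumulate the product:
1 · 1 = 1
1 · 1 = 1
1 · 16 = 16
16 · 15 = 240 ≡ 2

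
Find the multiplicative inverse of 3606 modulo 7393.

6862

Run the extended Euclidean algorithm:
7393 = 2×3606 + 181
3606 = 19×181 + 167
181 = 1×167 + 14
167 = 11×14 + 13
14 = 1×13 + 1
13 = 13×1 + 0
gcd(3606, 7393) = 1, so the inverse exists.
Bézout: 1 = 259×7393 − 531×3606.
So 3606⁻¹ ≡ −531 ≡ 6862 (mod 7393).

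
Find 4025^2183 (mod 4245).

2870

4025^1 ≡ 4025 (mod 4245)
4025^2 ≡ 4025^2 = 16200625 ≡ 1705 (mod 4245)
4025^4 ≡ 1705^2 = 2907025 ≡ 3445 (mod 4245)
4025^8 ≡ 3445^2 = 11868025 ≡ 3250 (mod 4245)
4025^16 ≡ 3250^2 = 10562500 ≡ 940 (mod 4245)
4025^32 ≡ 940^2 = 883600 ≡ 640 (mod 4245)
4025^64 ≡ 640^2 = 409600 ≡ 2080 (mod 4245)
4025^128 ≡ 2080^2 = 4326400 ≡ 745 (mod 4245)
4025^256 ≡ 745^2 = 555025 ≡ 3175 (mod 4245)
4025^512 ≡ 3175^2 = 10080625 ≡ 2995 (mod 4245)
4025^1024 ≡ 2995^2 = 8970025 ≡ 340 (mod 4245)
4025^2048 ≡ 340^2 = 115600 ≡ 985 (mod 4245)
4025^2183 = 4025^2048 × 4025^128 × 4025^4 × 4025^2 × 4025^1 ≡ 985 × 745 × 3445 × 1705 × 4025 (mod 4245).
Accumulate the product:
985 × 745 = 733825 ≡ 3685
3685 × 3445 = 12694825 ≡ 2275
2275 × 1705 = 3878875 ≡ 3190
3190 × 4025 = 12839750 ≡ 2870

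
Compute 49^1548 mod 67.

22

1548 in binary is 11000001100, i.e. 1548 = 1024 + 512 + 8 + 4.
49^1 ≡ 49 (mod 67)
49^2 ≡ 49^2 = 2401 ≡ 56 (mod 67)
49^4 ≡ 56^2 = 3136 ≡ 54 (mod 67)
49^8 ≡ 54^2 = 2916 ≡ 35 (mod 67)
49^16 ≡ 35^2 = 1225 ≡ 19 (mod 67)
49^32 ≡ 19^2 = 361 ≡ 26 (mod 67)
49^64 ≡ 26^2 = 676 ≡ 6 (mod 67)
49^128 ≡ 6^2 = 36 (mod 67)
49^256 ≡ 36^2 = 1296 ≡ 23 (mod 67)
49^512 ≡ 23^2 = 529 ≡ 60 (mod 67)
49^1024 ≡ 60^2 = 3600 ≡ 49 (mod 67)
49^1548 = 49^1024 · 49^512 · 49^8 · 49^4 ≡ 49 · 60 · 35 · 54 (mod 67).
Accumulate the product:
49 · 60 = 2940 ≡ 59
59 · 35 = 2065 ≡ 55
55 · 54 = 2970 ≡ 22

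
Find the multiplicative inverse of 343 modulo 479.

81

Run the extended Euclidean algorithm:
479 = 1×343 + 136
343 = 2×136 + 71
136 = 1×71 + 65
71 = 1×65 + 6
65 = 10×6 + 5
6 = 1×5 + 1
5 = 5×1 + 0
gcd(343, 479) = 1, so the inverse exists.
Bézout: 1 = −58×479 + 81×343.
So 343⁻¹ ≡ 81 (mod 479).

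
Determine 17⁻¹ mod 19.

By the extended Euclidean algorithm:
19 = 1·17 + 2
17 = 8·2 + 1
2 = 2·1 + 0
gcd(17, 19) = 1, so the inverse exists.
Bézout: 1 = −8·19 + 9·17.
So 17⁻¹ ≡ 9 (mod 19).

9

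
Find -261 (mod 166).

71

-261 = -2×166 + 71, so -261 ≡ 71 (mod 166).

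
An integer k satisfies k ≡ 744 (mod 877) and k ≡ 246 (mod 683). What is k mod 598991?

877⁻¹ mod 683: 877×426 ≡ 1 (mod 683), so 877⁻¹ ≡ 426.
k = 744 + 877×((246 − 744)×426 mod 683) = 744 + 877×265 = 233149.

233149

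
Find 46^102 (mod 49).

By square-and-multiply:
102 in binary is 1100110, i.e. 102 = 64 + 32 + 4 + 2.
46^1 ≡ 46 (mod 49)
46^2 ≡ 46^2 = 2116 ≡ 9 (mod 49)
46^4 ≡ 9^2 = 81 ≡ 32 (mod 49)
46^8 ≡ 32^2 = 1024 ≡ 44 (mod 49)
46^16 ≡ 44^2 = 1936 ≡ 25 (mod 49)
46^32 ≡ 25^2 = 625 ≡ 37 (mod 49)
46^64 ≡ 37^2 = 1369 ≡ 46 (mod 49)
46^102 = 46^64 · 46^32 · 46^4 · 46^2 ≡ 46 · 37 · 32 · 9 (mod 49).
Accumulate the product:
46 · 37 = 1702 ≡ 36
36 · 32 = 1152 ≡ 25
25 · 9 = 225 ≡ 29

29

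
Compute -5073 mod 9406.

4333

-5073 = -1×9406 + 4333, so -5073 ≡ 4333 (mod 9406).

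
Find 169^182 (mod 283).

214

Using repeated squaring:
169^1 ≡ 169 (mod 283)
169^2 ≡ 169^2 = 28561 ≡ 261 (mod 283)
169^4 ≡ 261^2 = 68121 ≡ 201 (mod 283)
169^8 ≡ 201^2 = 40401 ≡ 215 (mod 283)
169^16 ≡ 215^2 = 46225 ≡ 96 (mod 283)
169^32 ≡ 96^2 = 9216 ≡ 160 (mod 283)
169^64 ≡ 160^2 = 25600 ≡ 130 (mod 283)
169^128 ≡ 130^2 = 16900 ≡ 203 (mod 283)
169^182 = 169^128 × 169^32 × 169^16 × 169^4 × 169^2 ≡ 203 × 160 × 96 × 201 × 261 (mod 283).
Accumulate the product:
203 × 160 = 32480 ≡ 218
218 × 96 = 20928 ≡ 269
269 × 201 = 54069 ≡ 16
16 × 261 = 4176 ≡ 214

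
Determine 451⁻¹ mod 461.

Run the extended Euclidean algorithm:
461 = 1*451 + 10
451 = 45*10 + 1
10 = 10*1 + 0
gcd(451, 461) = 1, so the inverse exists.
Back-substitute for 1:
1 = 1*451 − 45*10
  = −45*461 + 46*451
So 451⁻¹ ≡ 46 (mod 461).

46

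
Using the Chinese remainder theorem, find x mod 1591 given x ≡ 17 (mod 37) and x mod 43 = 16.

37⁻¹ mod 43: 37·7 ≡ 1 (mod 43), so 37⁻¹ ≡ 7.
x = 17 + 37·((16 − 17)·7 mod 43) = 17 + 37·36 = 1349.
Check: 1349 mod 37 = 17, 1349 mod 43 = 16. ✓

1349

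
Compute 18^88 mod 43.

Compute successive squares:
18^1 ≡ 18 (mod 43)
18^2 ≡ 18^2 = 324 ≡ 23 (mod 43)
18^4 ≡ 23^2 = 529 ≡ 13 (mod 43)
18^8 ≡ 13^2 = 169 ≡ 40 (mod 43)
18^16 ≡ 40^2 = 1600 ≡ 9 (mod 43)
18^32 ≡ 9^2 = 81 ≡ 38 (mod 43)
18^64 ≡ 38^2 = 1444 ≡ 25 (mod 43)
18^88 = 18^64 · 18^16 · 18^8 ≡ 25 · 9 · 40 (mod 43).
Accumulate the product:
25 · 9 = 225 ≡ 10
10 · 40 = 400 ≡ 13

13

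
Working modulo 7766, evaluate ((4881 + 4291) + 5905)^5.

1561

4881 + 4291 = 9172 ≡ 1406 (mod 7766)
1406 + 5905 = 7311
(7311)^5 ≡ 1561 (mod 7766)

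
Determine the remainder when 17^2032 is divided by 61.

25

By square-and-multiply:
2032 in binary is 11111110000, i.e. 2032 = 1024 + 512 + 256 + 128 + 64 + 32 + 16.
17^1 ≡ 17 (mod 61)
17^2 ≡ 17^2 = 289 ≡ 45 (mod 61)
17^4 ≡ 45^2 = 2025 ≡ 12 (mod 61)
17^8 ≡ 12^2 = 144 ≡ 22 (mod 61)
17^16 ≡ 22^2 = 484 ≡ 57 (mod 61)
17^32 ≡ 57^2 = 3249 ≡ 16 (mod 61)
17^64 ≡ 16^2 = 256 ≡ 12 (mod 61)
17^128 ≡ 12^2 = 144 ≡ 22 (mod 61)
17^256 ≡ 22^2 = 484 ≡ 57 (mod 61)
17^512 ≡ 57^2 = 3249 ≡ 16 (mod 61)
17^1024 ≡ 16^2 = 256 ≡ 12 (mod 61)
17^2032 = 17^1024 · 17^512 · 17^256 · 17^128 · 17^64 · 17^32 · 17^16 ≡ 12 · 16 · 57 · 22 · 12 · 16 · 57 (mod 61).
Accumulate the product:
12 · 16 = 192 ≡ 9
9 · 57 = 513 ≡ 25
25 · 22 = 550 ≡ 1
1 · 12 = 12
12 · 16 = 192 ≡ 9
9 · 57 = 513 ≡ 25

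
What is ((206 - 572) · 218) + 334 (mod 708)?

206 - 572 = -366 ≡ 342 (mod 708)
342 · 218 = 74556 ≡ 216 (mod 708)
216 + 334 = 550

550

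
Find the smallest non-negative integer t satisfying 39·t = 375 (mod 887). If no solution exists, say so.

gcd(39, 887) = 1, so a unique solution mod 887 exists.
39⁻¹ ≡ 91 (mod 887).
t ≡ 91·375 ≡ 419 (mod 887).

419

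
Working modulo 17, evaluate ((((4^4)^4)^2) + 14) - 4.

(4)^4 ≡ 1 (mod 17)
(1)^4 ≡ 1 (mod 17)
(1)^2 ≡ 1 (mod 17)
1 + 14 = 15
15 - 4 = 11

11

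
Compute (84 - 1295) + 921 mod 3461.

84 - 1295 = -1211 ≡ 2250 (mod 3461)
2250 + 921 = 3171

3171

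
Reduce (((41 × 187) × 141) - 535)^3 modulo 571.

377

41 × 187 = 7667 ≡ 244 (mod 571)
244 × 141 = 34404 ≡ 144 (mod 571)
144 - 535 = -391 ≡ 180 (mod 571)
(180)^3 ≡ 377 (mod 571)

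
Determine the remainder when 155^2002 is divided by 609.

463

By square-and-multiply:
2002 in binary is 11111010010, i.e. 2002 = 1024 + 512 + 256 + 128 + 64 + 16 + 2.
155^1 ≡ 155 (mod 609)
155^2 ≡ 155^2 = 24025 ≡ 274 (mod 609)
155^4 ≡ 274^2 = 75076 ≡ 169 (mod 609)
155^8 ≡ 169^2 = 28561 ≡ 547 (mod 609)
155^16 ≡ 547^2 = 299209 ≡ 190 (mod 609)
155^32 ≡ 190^2 = 36100 ≡ 169 (mod 609)
155^64 ≡ 169^2 = 28561 ≡ 547 (mod 609)
155^128 ≡ 547^2 = 299209 ≡ 190 (mod 609)
155^256 ≡ 190^2 = 36100 ≡ 169 (mod 609)
155^512 ≡ 169^2 = 28561 ≡ 547 (mod 609)
155^1024 ≡ 547^2 = 299209 ≡ 190 (mod 609)
155^2002 = 155^1024 × 155^512 × 155^256 × 155^128 × 155^64 × 155^16 × 155^2 ≡ 190 × 547 × 169 × 190 × 547 × 190 × 274 (mod 609).
Accumulate the product:
190 × 547 = 103930 ≡ 400
400 × 169 = 67600 ≡ 1
1 × 190 = 190
190 × 547 = 103930 ≡ 400
400 × 190 = 76000 ≡ 484
484 × 274 = 132616 ≡ 463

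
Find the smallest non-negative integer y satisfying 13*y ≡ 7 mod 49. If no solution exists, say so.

gcd(13, 49) = 1, so a unique solution mod 49 exists.
13⁻¹ ≡ 34 (mod 49).
y ≡ 34*7 ≡ 42 (mod 49).

42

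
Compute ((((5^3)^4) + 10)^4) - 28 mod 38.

(5)^3 ≡ 11 (mod 38)
(11)^4 ≡ 11 (mod 38)
11 + 10 = 21
(21)^4 ≡ 35 (mod 38)
35 - 28 = 7

7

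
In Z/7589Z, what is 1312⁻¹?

7589 = 5*1312 + 1029
1312 = 1*1029 + 283
1029 = 3*283 + 180
283 = 1*180 + 103
180 = 1*103 + 77
103 = 1*77 + 26
77 = 2*26 + 25
26 = 1*25 + 1
25 = 25*1 + 0
gcd(1312, 7589) = 1, so the inverse exists.
Back-substitute for 1:
1 = 1*26 − 1*25
  = −1*77 + 3*26
  = 3*103 − 4*77
  = −4*180 + 7*103
  = 7*283 − 11*180
  = −11*1029 + 40*283
  = 40*1312 − 51*1029
  = −51*7589 + 295*1312
So 1312⁻¹ ≡ 295 (mod 7589).

295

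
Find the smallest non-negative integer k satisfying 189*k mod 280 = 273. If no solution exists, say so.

gcd(189, 280) = 7, and 7 | 273, so solutions exist.
Divide through by 7: 27*k = 39 (mod 40).
27⁻¹ ≡ 3 (mod 40).
k ≡ 3*39 ≡ 37 (mod 40).
The smallest non-negative solution is k = 37.

37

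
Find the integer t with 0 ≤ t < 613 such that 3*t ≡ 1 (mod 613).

Apply the Euclidean algorithm and back-substitute:
613 = 204×3 + 1
3 = 3×1 + 0
gcd(3, 613) = 1, so the inverse exists.
Back-substitute for 1:
1 = 1×613 − 204×3
So 3⁻¹ ≡ −204 ≡ 409 (mod 613).

409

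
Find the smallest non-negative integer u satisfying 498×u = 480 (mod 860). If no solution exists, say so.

gcd(498, 860) = 2, and 2 | 480, so solutions exist.
Divide through by 2: 249×u ≡ 240 mod 430.
249⁻¹ ≡ 19 (mod 430).
u ≡ 19×240 ≡ 260 (mod 430).
The smallest non-negative solution is u = 260.

260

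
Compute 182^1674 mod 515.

169

By square-and-multiply:
1674 in binary is 11010001010, i.e. 1674 = 1024 + 512 + 128 + 8 + 2.
182^1 ≡ 182 (mod 515)
182^2 ≡ 182^2 = 33124 ≡ 164 (mod 515)
182^4 ≡ 164^2 = 26896 ≡ 116 (mod 515)
182^8 ≡ 116^2 = 13456 ≡ 66 (mod 515)
182^16 ≡ 66^2 = 4356 ≡ 236 (mod 515)
182^32 ≡ 236^2 = 55696 ≡ 76 (mod 515)
182^64 ≡ 76^2 = 5776 ≡ 111 (mod 515)
182^128 ≡ 111^2 = 12321 ≡ 476 (mod 515)
182^256 ≡ 476^2 = 226576 ≡ 491 (mod 515)
182^512 ≡ 491^2 = 241081 ≡ 61 (mod 515)
182^1024 ≡ 61^2 = 3721 ≡ 116 (mod 515)
182^1674 = 182^1024 * 182^512 * 182^128 * 182^8 * 182^2 ≡ 116 * 61 * 476 * 66 * 164 (mod 515).
Accumulate the product:
116 * 61 = 7076 ≡ 381
381 * 476 = 181356 ≡ 76
76 * 66 = 5016 ≡ 381
381 * 164 = 62484 ≡ 169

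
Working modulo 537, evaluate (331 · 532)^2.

325

331 · 532 = 176092 ≡ 493 (mod 537)
(493)^2 ≡ 325 (mod 537)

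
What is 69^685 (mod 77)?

34

By square-and-multiply:
685 in binary is 1010101101, i.e. 685 = 512 + 128 + 32 + 8 + 4 + 1.
69^1 ≡ 69 (mod 77)
69^2 ≡ 69^2 = 4761 ≡ 64 (mod 77)
69^4 ≡ 64^2 = 4096 ≡ 15 (mod 77)
69^8 ≡ 15^2 = 225 ≡ 71 (mod 77)
69^16 ≡ 71^2 = 5041 ≡ 36 (mod 77)
69^32 ≡ 36^2 = 1296 ≡ 64 (mod 77)
69^64 ≡ 64^2 = 4096 ≡ 15 (mod 77)
69^128 ≡ 15^2 = 225 ≡ 71 (mod 77)
69^256 ≡ 71^2 = 5041 ≡ 36 (mod 77)
69^512 ≡ 36^2 = 1296 ≡ 64 (mod 77)
69^685 = 69^512 × 69^128 × 69^32 × 69^8 × 69^4 × 69^1 ≡ 64 × 71 × 64 × 71 × 15 × 69 (mod 77).
Accumulate the product:
64 × 71 = 4544 ≡ 1
1 × 64 = 64
64 × 71 = 4544 ≡ 1
1 × 15 = 15
15 × 69 = 1035 ≡ 34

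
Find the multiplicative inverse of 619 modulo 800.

579

Run the extended Euclidean algorithm:
800 = 1×619 + 181
619 = 3×181 + 76
181 = 2×76 + 29
76 = 2×29 + 18
29 = 1×18 + 11
18 = 1×11 + 7
11 = 1×7 + 4
7 = 1×4 + 3
4 = 1×3 + 1
3 = 3×1 + 0
gcd(619, 800) = 1, so the inverse exists.
Back-substitute for 1:
1 = 1×4 − 1×3
  = −1×7 + 2×4
  = 2×11 − 3×7
  = −3×18 + 5×11
  = 5×29 − 8×18
  = −8×76 + 21×29
  = 21×181 − 50×76
  = −50×619 + 171×181
  = 171×800 − 221×619
So 619⁻¹ ≡ −221 ≡ 579 (mod 800).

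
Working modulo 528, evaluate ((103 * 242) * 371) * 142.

220

103 * 242 = 24926 ≡ 110 (mod 528)
110 * 371 = 40810 ≡ 154 (mod 528)
154 * 142 = 21868 ≡ 220 (mod 528)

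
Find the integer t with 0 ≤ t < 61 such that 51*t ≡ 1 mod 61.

6

By the extended Euclidean algorithm:
61 = 1×51 + 10
51 = 5×10 + 1
10 = 10×1 + 0
gcd(51, 61) = 1, so the inverse exists.
Back-substitute for 1:
1 = 1×51 − 5×10
  = −5×61 + 6×51
So 51⁻¹ ≡ 6 (mod 61).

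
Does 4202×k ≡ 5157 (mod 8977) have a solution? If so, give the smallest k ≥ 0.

29

gcd(4202, 8977) = 191, and 191 | 5157, so solutions exist.
Divide through by 191: 22×k ≡ 27 (mod 47).
22⁻¹ ≡ 15 (mod 47).
k ≡ 15×27 ≡ 29 (mod 47).
The smallest non-negative solution is k = 29.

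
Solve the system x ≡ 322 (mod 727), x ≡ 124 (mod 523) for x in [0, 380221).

727⁻¹ mod 523: 727·382 ≡ 1 (mod 523), so 727⁻¹ ≡ 382.
x = 322 + 727·((124 − 322)·382 mod 523) = 322 + 727·199 = 144995.

144995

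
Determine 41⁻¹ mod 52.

52 = 1·41 + 11
41 = 3·11 + 8
11 = 1·8 + 3
8 = 2·3 + 2
3 = 1·2 + 1
2 = 2·1 + 0
gcd(41, 52) = 1, so the inverse exists.
Back-substitute for 1:
1 = 1·3 − 1·2
  = −1·8 + 3·3
  = 3·11 − 4·8
  = −4·41 + 15·11
  = 15·52 − 19·41
So 41⁻¹ ≡ −19 ≡ 33 (mod 52).

33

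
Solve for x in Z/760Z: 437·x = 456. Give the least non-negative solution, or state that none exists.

gcd(437, 760) = 19, and 19 | 456, so solutions exist.
Divide through by 19: 23·x ≡ 24 (mod 40).
23⁻¹ ≡ 7 (mod 40).
x ≡ 7·24 ≡ 8 (mod 40).
The smallest non-negative solution is x = 8.

8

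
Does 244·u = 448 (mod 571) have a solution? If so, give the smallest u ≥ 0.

58

gcd(244, 571) = 1, so a unique solution mod 571 exists.
244⁻¹ ≡ 227 (mod 571).
u ≡ 227·448 ≡ 58 (mod 571).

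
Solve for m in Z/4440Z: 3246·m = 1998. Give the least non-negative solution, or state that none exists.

gcd(3246, 4440) = 6, and 6 | 1998, so solutions exist.
Divide through by 6: 541·m mod 740 = 333.
541⁻¹ ≡ 621 (mod 740).
m ≡ 621·333 ≡ 333 (mod 740).
The smallest non-negative solution is m = 333.

333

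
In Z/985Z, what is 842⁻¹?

923

Apply the Euclidean algorithm and back-substitute:
985 = 1·842 + 143
842 = 5·143 + 127
143 = 1·127 + 16
127 = 7·16 + 15
16 = 1·15 + 1
15 = 15·1 + 0
gcd(842, 985) = 1, so the inverse exists.
Bézout: 1 = 53·985 − 62·842.
So 842⁻¹ ≡ −62 ≡ 923 (mod 985).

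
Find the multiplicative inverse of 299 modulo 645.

494

By the extended Euclidean algorithm:
645 = 2×299 + 47
299 = 6×47 + 17
47 = 2×17 + 13
17 = 1×13 + 4
13 = 3×4 + 1
4 = 4×1 + 0
gcd(299, 645) = 1, so the inverse exists.
Bézout: 1 = 70×645 − 151×299.
So 299⁻¹ ≡ −151 ≡ 494 (mod 645).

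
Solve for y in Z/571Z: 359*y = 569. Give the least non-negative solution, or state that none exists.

gcd(359, 571) = 1, so a unique solution mod 571 exists.
359⁻¹ ≡ 202 (mod 571).
y ≡ 202*569 ≡ 167 (mod 571).

167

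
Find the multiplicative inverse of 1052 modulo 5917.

5917 = 5·1052 + 657
1052 = 1·657 + 395
657 = 1·395 + 262
395 = 1·262 + 133
262 = 1·133 + 129
133 = 1·129 + 4
129 = 32·4 + 1
4 = 4·1 + 0
gcd(1052, 5917) = 1, so the inverse exists.
Back-substitute for 1:
1 = 1·129 − 32·4
  = −32·133 + 33·129
  = 33·262 − 65·133
  = −65·395 + 98·262
  = 98·657 − 163·395
  = −163·1052 + 261·657
  = 261·5917 − 1468·1052
So 1052⁻¹ ≡ −1468 ≡ 4449 (mod 5917).

4449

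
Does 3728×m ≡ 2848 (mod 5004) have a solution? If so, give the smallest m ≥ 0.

gcd(3728, 5004) = 4, and 4 | 2848, so solutions exist.
Divide through by 4: 932×m ≡ 712 mod 1251.
932⁻¹ ≡ 200 (mod 1251).
m ≡ 200×712 ≡ 1037 (mod 1251).
The smallest non-negative solution is m = 1037.

1037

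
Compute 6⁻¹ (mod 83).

14

Run the extended Euclidean algorithm:
83 = 13·6 + 5
6 = 1·5 + 1
5 = 5·1 + 0
gcd(6, 83) = 1, so the inverse exists.
Bézout: 1 = −1·83 + 14·6.
So 6⁻¹ ≡ 14 (mod 83).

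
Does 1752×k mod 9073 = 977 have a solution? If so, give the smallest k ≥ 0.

gcd(1752, 9073) = 1, so a unique solution mod 9073 exists.
1752⁻¹ ≡ 2232 (mod 9073).
k ≡ 2232×977 ≡ 3144 (mod 9073).

3144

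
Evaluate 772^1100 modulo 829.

Compute successive squares:
1100 in binary is 10001001100, i.e. 1100 = 1024 + 64 + 8 + 4.
772^1 ≡ 772 (mod 829)
772^2 ≡ 772^2 = 595984 ≡ 762 (mod 829)
772^4 ≡ 762^2 = 580644 ≡ 344 (mod 829)
772^8 ≡ 344^2 = 118336 ≡ 618 (mod 829)
772^16 ≡ 618^2 = 381924 ≡ 584 (mod 829)
772^32 ≡ 584^2 = 341056 ≡ 337 (mod 829)
772^64 ≡ 337^2 = 113569 ≡ 825 (mod 829)
772^128 ≡ 825^2 = 680625 ≡ 16 (mod 829)
772^256 ≡ 16^2 = 256 (mod 829)
772^512 ≡ 256^2 = 65536 ≡ 45 (mod 829)
772^1024 ≡ 45^2 = 2025 ≡ 367 (mod 829)
772^1100 = 772^1024 * 772^64 * 772^8 * 772^4 ≡ 367 * 825 * 618 * 344 (mod 829).
Accumulate the product:
367 * 825 = 302775 ≡ 190
190 * 618 = 117420 ≡ 531
531 * 344 = 182664 ≡ 284

284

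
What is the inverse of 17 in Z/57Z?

Run the extended Euclidean algorithm:
57 = 3×17 + 6
17 = 2×6 + 5
6 = 1×5 + 1
5 = 5×1 + 0
gcd(17, 57) = 1, so the inverse exists.
Bézout: 1 = 3×57 − 10×17.
So 17⁻¹ ≡ −10 ≡ 47 (mod 57).

47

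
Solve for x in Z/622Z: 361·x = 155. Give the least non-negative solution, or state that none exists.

283

gcd(361, 622) = 1, so a unique solution mod 622 exists.
361⁻¹ ≡ 367 (mod 622).
x ≡ 367·155 ≡ 283 (mod 622).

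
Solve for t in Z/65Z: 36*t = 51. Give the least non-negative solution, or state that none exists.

61

gcd(36, 65) = 1, so a unique solution mod 65 exists.
36⁻¹ ≡ 56 (mod 65).
t ≡ 56*51 ≡ 61 (mod 65).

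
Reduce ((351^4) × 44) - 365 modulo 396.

31

(351)^4 ≡ 45 (mod 396)
45 × 44 = 1980 ≡ 0 (mod 396)
0 - 365 = -365 ≡ 31 (mod 396)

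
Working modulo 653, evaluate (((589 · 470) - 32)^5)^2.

179

589 · 470 = 276830 ≡ 611 (mod 653)
611 - 32 = 579
(579)^5 ≡ 345 (mod 653)
(345)^2 ≡ 179 (mod 653)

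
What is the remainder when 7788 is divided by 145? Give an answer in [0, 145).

103

7788 = 53·145 + 103, so 7788 ≡ 103 (mod 145).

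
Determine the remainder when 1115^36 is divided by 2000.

Using repeated squaring:
1115^1 ≡ 1115 (mod 2000)
1115^2 ≡ 1115^2 = 1243225 ≡ 1225 (mod 2000)
1115^4 ≡ 1225^2 = 1500625 ≡ 625 (mod 2000)
1115^8 ≡ 625^2 = 390625 ≡ 625 (mod 2000)
1115^16 ≡ 625^2 = 390625 ≡ 625 (mod 2000)
1115^32 ≡ 625^2 = 390625 ≡ 625 (mod 2000)
1115^36 = 1115^32 · 1115^4 ≡ 625 · 625 (mod 2000).
625 · 625 = 390625 ≡ 625 (mod 2000).

625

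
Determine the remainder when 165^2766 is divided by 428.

137

By square-and-multiply:
165^1 ≡ 165 (mod 428)
165^2 ≡ 165^2 = 27225 ≡ 261 (mod 428)
165^4 ≡ 261^2 = 68121 ≡ 69 (mod 428)
165^8 ≡ 69^2 = 4761 ≡ 53 (mod 428)
165^16 ≡ 53^2 = 2809 ≡ 241 (mod 428)
165^32 ≡ 241^2 = 58081 ≡ 301 (mod 428)
165^64 ≡ 301^2 = 90601 ≡ 293 (mod 428)
165^128 ≡ 293^2 = 85849 ≡ 249 (mod 428)
165^256 ≡ 249^2 = 62001 ≡ 369 (mod 428)
165^512 ≡ 369^2 = 136161 ≡ 57 (mod 428)
165^1024 ≡ 57^2 = 3249 ≡ 253 (mod 428)
165^2048 ≡ 253^2 = 64009 ≡ 237 (mod 428)
165^2766 = 165^2048 * 165^512 * 165^128 * 165^64 * 165^8 * 165^4 * 165^2 ≡ 237 * 57 * 249 * 293 * 53 * 69 * 261 (mod 428).
Accumulate the product:
237 * 57 = 13509 ≡ 241
241 * 249 = 60009 ≡ 89
89 * 293 = 26077 ≡ 397
397 * 53 = 21041 ≡ 69
69 * 69 = 4761 ≡ 53
53 * 261 = 13833 ≡ 137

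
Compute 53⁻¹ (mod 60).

17

By the extended Euclidean algorithm:
60 = 1·53 + 7
53 = 7·7 + 4
7 = 1·4 + 3
4 = 1·3 + 1
3 = 3·1 + 0
gcd(53, 60) = 1, so the inverse exists.
Bézout: 1 = −15·60 + 17·53.
So 53⁻¹ ≡ 17 (mod 60).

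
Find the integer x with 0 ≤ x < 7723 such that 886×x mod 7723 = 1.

3600

Run the extended Euclidean algorithm:
7723 = 8·886 + 635
886 = 1·635 + 251
635 = 2·251 + 133
251 = 1·133 + 118
133 = 1·118 + 15
118 = 7·15 + 13
15 = 1·13 + 2
13 = 6·2 + 1
2 = 2·1 + 0
gcd(886, 7723) = 1, so the inverse exists.
Bézout: 1 = −413·7723 + 3600·886.
So 886⁻¹ ≡ 3600 (mod 7723).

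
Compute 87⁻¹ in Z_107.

16

Apply the Euclidean algorithm and back-substitute:
107 = 1×87 + 20
87 = 4×20 + 7
20 = 2×7 + 6
7 = 1×6 + 1
6 = 6×1 + 0
gcd(87, 107) = 1, so the inverse exists.
Bézout: 1 = −13×107 + 16×87.
So 87⁻¹ ≡ 16 (mod 107).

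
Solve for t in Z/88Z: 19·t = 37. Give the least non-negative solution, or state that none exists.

39

gcd(19, 88) = 1, so a unique solution mod 88 exists.
19⁻¹ ≡ 51 (mod 88).
t ≡ 51·37 ≡ 39 (mod 88).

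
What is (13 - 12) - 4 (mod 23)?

20

13 - 12 = 1
1 - 4 = -3 ≡ 20 (mod 23)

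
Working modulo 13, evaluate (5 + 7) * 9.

5 + 7 = 12
12 * 9 = 108 ≡ 4 (mod 13)

4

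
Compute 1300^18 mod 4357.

By square-and-multiply:
18 in binary is 10010, i.e. 18 = 16 + 2.
1300^1 ≡ 1300 (mod 4357)
1300^2 ≡ 1300^2 = 1690000 ≡ 3841 (mod 4357)
1300^4 ≡ 3841^2 = 14753281 ≡ 479 (mod 4357)
1300^8 ≡ 479^2 = 229441 ≡ 2877 (mod 4357)
1300^16 ≡ 2877^2 = 8277129 ≡ 3186 (mod 4357)
1300^18 = 1300^16 * 1300^2 ≡ 3186 * 3841 (mod 4357).
3186 * 3841 = 12237426 ≡ 2970 (mod 4357).

2970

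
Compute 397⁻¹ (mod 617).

Run the extended Euclidean algorithm:
617 = 1×397 + 220
397 = 1×220 + 177
220 = 1×177 + 43
177 = 4×43 + 5
43 = 8×5 + 3
5 = 1×3 + 2
3 = 1×2 + 1
2 = 2×1 + 0
gcd(397, 617) = 1, so the inverse exists.
Bézout: 1 = 157×617 − 244×397.
So 397⁻¹ ≡ −244 ≡ 373 (mod 617).

373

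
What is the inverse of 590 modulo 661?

661 = 1·590 + 71
590 = 8·71 + 22
71 = 3·22 + 5
22 = 4·5 + 2
5 = 2·2 + 1
2 = 2·1 + 0
gcd(590, 661) = 1, so the inverse exists.
Bézout: 1 = 241·661 − 270·590.
So 590⁻¹ ≡ −270 ≡ 391 (mod 661).

391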